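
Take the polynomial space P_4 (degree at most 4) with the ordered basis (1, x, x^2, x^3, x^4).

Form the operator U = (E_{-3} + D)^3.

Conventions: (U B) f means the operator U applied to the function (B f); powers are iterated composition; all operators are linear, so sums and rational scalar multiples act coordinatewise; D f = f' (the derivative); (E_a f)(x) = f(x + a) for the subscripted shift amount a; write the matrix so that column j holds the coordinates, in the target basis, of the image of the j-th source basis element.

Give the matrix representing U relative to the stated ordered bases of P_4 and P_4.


image of 1: 1
image of x: x - 6
image of x^2: x^2 - 12x + 51
image of x^3: x^3 - 18x^2 + 153x - 453
image of x^4: x^4 - 24x^3 + 306x^2 - 1812x + 4293
each image's coordinates form column j of the matrix

the matrix is [[1, -6, 51, -453, 4293]; [0, 1, -12, 153, -1812]; [0, 0, 1, -18, 306]; [0, 0, 0, 1, -24]; [0, 0, 0, 0, 1]] (rows listed top to bottom)


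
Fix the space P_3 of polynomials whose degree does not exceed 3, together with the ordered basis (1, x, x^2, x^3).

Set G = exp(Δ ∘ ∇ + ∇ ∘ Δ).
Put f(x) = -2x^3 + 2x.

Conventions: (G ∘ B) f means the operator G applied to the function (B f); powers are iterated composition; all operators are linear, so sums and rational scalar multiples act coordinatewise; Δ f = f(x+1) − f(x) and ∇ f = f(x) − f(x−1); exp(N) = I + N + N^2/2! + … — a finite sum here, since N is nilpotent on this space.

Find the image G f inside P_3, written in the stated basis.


g(x) = -2x^3 - 22x

order-1 term: -24x
the series for exp(Δ ∘ ∇ + ∇ ∘ Δ) f terminates at order 1
exp(Δ ∘ ∇ + ∇ ∘ Δ) f = -2x^3 - 22x


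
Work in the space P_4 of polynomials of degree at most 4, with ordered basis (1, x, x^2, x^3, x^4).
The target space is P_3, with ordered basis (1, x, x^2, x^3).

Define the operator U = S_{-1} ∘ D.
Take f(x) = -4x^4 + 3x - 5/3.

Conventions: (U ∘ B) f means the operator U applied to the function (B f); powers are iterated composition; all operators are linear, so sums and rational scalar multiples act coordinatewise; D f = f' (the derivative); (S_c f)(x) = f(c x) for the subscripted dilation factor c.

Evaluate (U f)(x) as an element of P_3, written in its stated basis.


the image equals g(x) = 16x^3 + 3

D f = -16x^3 + 3
S_{-1} D f = 16x^3 + 3


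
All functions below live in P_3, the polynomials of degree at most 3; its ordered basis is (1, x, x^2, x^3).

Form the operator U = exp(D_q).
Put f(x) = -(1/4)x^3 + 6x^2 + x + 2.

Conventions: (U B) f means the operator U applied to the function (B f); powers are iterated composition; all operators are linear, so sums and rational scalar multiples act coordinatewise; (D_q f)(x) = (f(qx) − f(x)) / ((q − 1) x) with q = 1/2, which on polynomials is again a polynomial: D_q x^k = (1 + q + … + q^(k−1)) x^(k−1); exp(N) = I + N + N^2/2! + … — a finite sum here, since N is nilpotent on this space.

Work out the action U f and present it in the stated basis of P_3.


order-1 term: -(7/16)x^2 + 9x + 1
order-2 term: -(21/64)x + 9/2
order-3 term: -7/64
the series for exp(D_q) f terminates at order 3
exp(D_q) f = -(1/4)x^3 + (89/16)x^2 + (619/64)x + 473/64

the result is g(x) = -(1/4)x^3 + (89/16)x^2 + (619/64)x + 473/64


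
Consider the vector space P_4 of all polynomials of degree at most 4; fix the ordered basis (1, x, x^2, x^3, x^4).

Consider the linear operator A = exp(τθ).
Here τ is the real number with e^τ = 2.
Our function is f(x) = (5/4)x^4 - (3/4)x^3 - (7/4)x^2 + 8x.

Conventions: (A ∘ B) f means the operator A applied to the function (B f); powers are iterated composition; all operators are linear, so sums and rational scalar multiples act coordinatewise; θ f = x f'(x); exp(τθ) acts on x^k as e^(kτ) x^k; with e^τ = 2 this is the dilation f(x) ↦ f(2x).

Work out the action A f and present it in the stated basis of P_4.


the result is g(x) = 20x^4 - 6x^3 - 7x^2 + 16x

exp(τθ) x^k = e^(kτ) x^k; with e^τ = 2 this sends x^k to 2^k x^k
x ↦ 2 x
x^2 ↦ 4 x^2
x^3 ↦ 8 x^3
x^4 ↦ 16 x^4
applying this coordinatewise to f: exp(τθ) f = 20x^4 - 6x^3 - 7x^2 + 16x


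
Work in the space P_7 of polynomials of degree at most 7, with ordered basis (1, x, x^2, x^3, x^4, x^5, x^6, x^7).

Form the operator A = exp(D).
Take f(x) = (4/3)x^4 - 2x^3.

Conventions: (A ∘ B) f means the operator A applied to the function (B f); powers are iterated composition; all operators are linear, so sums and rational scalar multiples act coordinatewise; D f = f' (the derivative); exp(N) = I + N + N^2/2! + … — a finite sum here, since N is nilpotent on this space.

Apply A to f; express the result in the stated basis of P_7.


the image equals g(x) = (4/3)x^4 + (10/3)x^3 + 2x^2 - (2/3)x - 2/3

order-1 term: (16/3)x^3 - 6x^2
order-2 term: 8x^2 - 6x
order-3 term: (16/3)x - 2
order-4 term: 4/3
the series for exp(D) f terminates at order 4
exp(D) f = (4/3)x^4 + (10/3)x^3 + 2x^2 - (2/3)x - 2/3


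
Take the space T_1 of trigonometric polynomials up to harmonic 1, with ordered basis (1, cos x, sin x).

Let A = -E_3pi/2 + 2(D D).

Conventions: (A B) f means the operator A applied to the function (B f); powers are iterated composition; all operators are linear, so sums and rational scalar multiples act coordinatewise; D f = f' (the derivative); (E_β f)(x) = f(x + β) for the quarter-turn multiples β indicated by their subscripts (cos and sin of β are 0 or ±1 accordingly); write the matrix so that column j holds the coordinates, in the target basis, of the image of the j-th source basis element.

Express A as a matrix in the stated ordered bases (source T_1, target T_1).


image of 1: -1
image of cos x: -2cos x - sin x
image of sin x: cos x - 2sin x
each image's coordinates form column j of the matrix

the matrix is [[-1, 0, 0]; [0, -2, 1]; [0, -1, -2]] (rows listed top to bottom)


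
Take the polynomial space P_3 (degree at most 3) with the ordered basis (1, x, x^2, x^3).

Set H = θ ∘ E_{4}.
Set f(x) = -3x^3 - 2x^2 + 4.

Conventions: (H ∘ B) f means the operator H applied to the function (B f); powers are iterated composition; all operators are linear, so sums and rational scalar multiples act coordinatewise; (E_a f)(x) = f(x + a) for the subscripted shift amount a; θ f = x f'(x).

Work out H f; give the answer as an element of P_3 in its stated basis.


E_{4} f = -3x^3 - 38x^2 - 160x - 220
θ E_{4} f = -9x^3 - 76x^2 - 160x

g(x) = -9x^3 - 76x^2 - 160x


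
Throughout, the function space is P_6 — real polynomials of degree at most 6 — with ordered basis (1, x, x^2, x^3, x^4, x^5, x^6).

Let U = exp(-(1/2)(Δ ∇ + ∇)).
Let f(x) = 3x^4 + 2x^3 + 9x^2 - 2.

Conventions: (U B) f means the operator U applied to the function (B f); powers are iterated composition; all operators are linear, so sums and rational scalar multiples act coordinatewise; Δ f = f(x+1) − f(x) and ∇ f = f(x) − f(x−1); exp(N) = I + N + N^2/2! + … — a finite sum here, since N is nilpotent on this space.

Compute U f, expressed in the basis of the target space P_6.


the result is g(x) = 3x^4 - 4x^3 + (3/2)x^2 - 9x - 37/16

order-1 term: -6x^3 - 12x^2 - 18x - 7
order-2 term: (9/2)x^2 + (21/2)x + 9
order-3 term: -(3/2)x - 5/2
order-4 term: 3/16
the series for exp(-(1/2)(Δ ∇ + ∇)) f terminates at order 4
exp(-(1/2)(Δ ∇ + ∇)) f = 3x^4 - 4x^3 + (3/2)x^2 - 9x - 37/16


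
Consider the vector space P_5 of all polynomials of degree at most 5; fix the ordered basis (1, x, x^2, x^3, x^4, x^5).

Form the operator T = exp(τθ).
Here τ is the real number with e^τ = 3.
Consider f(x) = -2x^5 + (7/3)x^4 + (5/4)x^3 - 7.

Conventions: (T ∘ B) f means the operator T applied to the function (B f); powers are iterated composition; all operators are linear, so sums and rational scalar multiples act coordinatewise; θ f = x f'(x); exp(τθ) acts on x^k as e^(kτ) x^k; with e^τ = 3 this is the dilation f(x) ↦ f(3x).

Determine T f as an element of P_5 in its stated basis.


g(x) = -486x^5 + 189x^4 + (135/4)x^3 - 7

exp(τθ) x^k = e^(kτ) x^k; with e^τ = 3 this sends x^k to 3^k x^k
x^3 ↦ 27 x^3
x^4 ↦ 81 x^4
x^5 ↦ 243 x^5
applying this coordinatewise to f: exp(τθ) f = -486x^5 + 189x^4 + (135/4)x^3 - 7


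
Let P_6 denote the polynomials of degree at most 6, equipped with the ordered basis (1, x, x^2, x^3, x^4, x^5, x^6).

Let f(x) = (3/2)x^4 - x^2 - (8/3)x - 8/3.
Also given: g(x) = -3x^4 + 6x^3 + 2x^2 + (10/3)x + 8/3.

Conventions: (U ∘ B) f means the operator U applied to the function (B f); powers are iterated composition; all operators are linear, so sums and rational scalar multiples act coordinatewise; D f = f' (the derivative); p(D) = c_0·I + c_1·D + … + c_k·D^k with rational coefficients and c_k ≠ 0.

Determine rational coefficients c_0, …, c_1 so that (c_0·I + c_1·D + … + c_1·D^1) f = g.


D^0 f = (3/2)x^4 - x^2 - (8/3)x - 8/3
D^1 f = 6x^3 - 2x - 8/3
matching coefficients of g against c_0 f + c_1 Df + … from the top degree down determines the c_i
solution: c_0 = -2, c_1 = 1

c_0 = -2, c_1 = 1


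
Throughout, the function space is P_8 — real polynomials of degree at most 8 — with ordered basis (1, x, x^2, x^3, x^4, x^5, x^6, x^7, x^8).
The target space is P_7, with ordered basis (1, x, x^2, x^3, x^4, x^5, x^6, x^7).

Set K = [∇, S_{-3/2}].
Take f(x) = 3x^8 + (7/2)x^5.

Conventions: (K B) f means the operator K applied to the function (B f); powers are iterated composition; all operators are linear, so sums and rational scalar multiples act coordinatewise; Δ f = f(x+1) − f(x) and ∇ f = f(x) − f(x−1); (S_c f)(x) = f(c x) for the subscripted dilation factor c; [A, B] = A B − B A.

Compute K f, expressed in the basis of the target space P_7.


S_{-3/2} f = (19683/256)x^8 - (1701/64)x^5
∇ S_{-3/2} f = (19683/32)x^7 - (137781/64)x^6 + (137781/32)x^5 - (705915/128)x^4 + (73143/16)x^3 - (154791/64)x^2 + (47871/64)x - 26487/256
∇ f = 24x^7 - 84x^6 + 168x^5 - (385/2)x^4 + 133x^3 - 49x^2 + (13/2)x + 1/2
S_{-3/2} ∇ f = -(6561/16)x^7 - (15309/16)x^6 - (5103/4)x^5 - (31185/32)x^4 - (3591/8)x^3 - (441/4)x^2 - (39/4)x + 1/2
[∇, S_{-3/2}] f = (32805/32)x^7 - (76545/64)x^6 + (178605/32)x^5 - (581175/128)x^4 + (80325/16)x^3 - (147735/64)x^2 + (48495/64)x - 26615/256

the result is g(x) = (32805/32)x^7 - (76545/64)x^6 + (178605/32)x^5 - (581175/128)x^4 + (80325/16)x^3 - (147735/64)x^2 + (48495/64)x - 26615/256


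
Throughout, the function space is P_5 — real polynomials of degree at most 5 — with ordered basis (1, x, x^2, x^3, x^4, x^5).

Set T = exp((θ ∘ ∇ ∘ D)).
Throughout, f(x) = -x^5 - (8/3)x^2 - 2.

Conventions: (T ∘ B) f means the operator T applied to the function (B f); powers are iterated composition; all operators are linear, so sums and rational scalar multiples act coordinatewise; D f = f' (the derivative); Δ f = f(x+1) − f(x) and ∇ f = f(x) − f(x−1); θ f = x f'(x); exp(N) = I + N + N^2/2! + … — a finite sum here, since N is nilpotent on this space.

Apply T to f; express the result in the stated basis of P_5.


order-1 term: -60x^3 + 60x^2 - 20x
order-2 term: -180x
the series for exp((θ ∘ ∇ ∘ D)) f terminates at order 2
exp((θ ∘ ∇ ∘ D)) f = -x^5 - 60x^3 + (172/3)x^2 - 200x - 2

the image equals g(x) = -x^5 - 60x^3 + (172/3)x^2 - 200x - 2


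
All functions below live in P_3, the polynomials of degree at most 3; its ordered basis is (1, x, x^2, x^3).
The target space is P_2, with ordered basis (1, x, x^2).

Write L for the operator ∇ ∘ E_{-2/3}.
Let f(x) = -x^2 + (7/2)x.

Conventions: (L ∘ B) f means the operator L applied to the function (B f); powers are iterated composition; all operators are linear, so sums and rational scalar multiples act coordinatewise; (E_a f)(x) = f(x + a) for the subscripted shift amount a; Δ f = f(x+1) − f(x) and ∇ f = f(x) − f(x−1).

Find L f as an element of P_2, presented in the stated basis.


g(x) = -2x + 35/6

E_{-2/3} f = -x^2 + (29/6)x - 25/9
∇ E_{-2/3} f = -2x + 35/6


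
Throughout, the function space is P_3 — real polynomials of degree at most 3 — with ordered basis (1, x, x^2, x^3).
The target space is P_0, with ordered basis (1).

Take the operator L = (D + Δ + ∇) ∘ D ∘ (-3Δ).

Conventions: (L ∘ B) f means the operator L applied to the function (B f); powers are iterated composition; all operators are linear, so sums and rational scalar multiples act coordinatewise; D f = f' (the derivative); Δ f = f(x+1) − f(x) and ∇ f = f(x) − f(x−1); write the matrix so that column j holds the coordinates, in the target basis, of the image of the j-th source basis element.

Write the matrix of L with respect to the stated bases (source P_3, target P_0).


the matrix is [[0, 0, 0, -54]] (rows listed top to bottom)

image of 1: 0
image of x: 0
image of x^2: 0
image of x^3: -54
each image's coordinates form column j of the matrix


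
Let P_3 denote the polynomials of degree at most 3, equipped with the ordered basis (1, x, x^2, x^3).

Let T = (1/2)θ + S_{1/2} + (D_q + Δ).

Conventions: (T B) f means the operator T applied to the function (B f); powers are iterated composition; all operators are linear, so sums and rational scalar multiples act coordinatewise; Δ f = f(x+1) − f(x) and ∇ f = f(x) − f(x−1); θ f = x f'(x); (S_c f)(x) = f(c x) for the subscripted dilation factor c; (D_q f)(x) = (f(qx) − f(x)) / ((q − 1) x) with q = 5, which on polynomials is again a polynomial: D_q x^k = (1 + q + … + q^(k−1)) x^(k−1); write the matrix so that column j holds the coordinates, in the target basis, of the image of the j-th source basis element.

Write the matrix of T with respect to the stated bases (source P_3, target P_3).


the matrix is [[1, 2, 1, 1]; [0, 1, 8, 3]; [0, 0, 5/4, 34]; [0, 0, 0, 13/8]] (rows listed top to bottom)

image of 1: 1
image of x: x + 2
image of x^2: (5/4)x^2 + 8x + 1
image of x^3: (13/8)x^3 + 34x^2 + 3x + 1
each image's coordinates form column j of the matrix


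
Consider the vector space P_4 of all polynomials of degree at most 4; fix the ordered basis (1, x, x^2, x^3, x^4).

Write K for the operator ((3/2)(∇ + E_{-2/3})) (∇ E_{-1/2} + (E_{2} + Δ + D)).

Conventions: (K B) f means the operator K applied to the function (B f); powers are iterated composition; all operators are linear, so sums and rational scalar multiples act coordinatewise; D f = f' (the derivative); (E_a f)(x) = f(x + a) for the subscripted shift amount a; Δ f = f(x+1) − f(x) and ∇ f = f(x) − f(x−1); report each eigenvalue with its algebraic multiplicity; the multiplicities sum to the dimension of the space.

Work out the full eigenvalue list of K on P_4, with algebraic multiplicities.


λ = 3/2 (multiplicity 5)

image of 1: 3/2
image of x: (3/2)x + 8
image of x^2: (3/2)x^2 + 16x + 26/3
image of x^3: (3/2)x^3 + 24x^2 + 26x + 823/72
image of x^4: (3/2)x^4 + 32x^3 + 52x^2 + (823/18)x + 1280/27
the matrix is upper triangular; its diagonal is (3/2, 3/2, 3/2, 3/2, 3/2)
for a triangular matrix the eigenvalues are the diagonal entries, with algebraic multiplicity their repetition count


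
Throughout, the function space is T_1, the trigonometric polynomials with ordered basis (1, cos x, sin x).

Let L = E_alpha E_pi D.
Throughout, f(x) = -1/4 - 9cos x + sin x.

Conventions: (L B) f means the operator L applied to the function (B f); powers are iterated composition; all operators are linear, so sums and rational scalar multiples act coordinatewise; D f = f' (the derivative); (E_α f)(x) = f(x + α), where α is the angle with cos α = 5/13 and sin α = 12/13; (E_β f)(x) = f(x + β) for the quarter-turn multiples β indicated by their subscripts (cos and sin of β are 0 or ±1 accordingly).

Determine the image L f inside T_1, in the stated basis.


D f = cos x + 9sin x
E_pi D f = -cos x - 9sin x
E_alpha E_pi D f = -(113/13)cos x - (33/13)sin x

the result is g(x) = -(113/13)cos x - (33/13)sin x


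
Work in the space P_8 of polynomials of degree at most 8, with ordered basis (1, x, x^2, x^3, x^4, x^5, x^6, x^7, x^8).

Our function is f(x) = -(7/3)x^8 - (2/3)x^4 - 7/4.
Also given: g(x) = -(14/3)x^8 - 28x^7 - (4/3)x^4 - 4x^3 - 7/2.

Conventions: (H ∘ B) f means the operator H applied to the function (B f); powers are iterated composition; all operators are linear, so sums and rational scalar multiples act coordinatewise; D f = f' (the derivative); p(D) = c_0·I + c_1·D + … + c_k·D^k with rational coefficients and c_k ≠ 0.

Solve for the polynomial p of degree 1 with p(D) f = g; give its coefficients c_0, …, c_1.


D^0 f = -(7/3)x^8 - (2/3)x^4 - 7/4
D^1 f = -(56/3)x^7 - (8/3)x^3
matching coefficients of g against c_0 f + c_1 Df + … from the top degree down determines the c_i
solution: c_0 = 2, c_1 = 3/2

c_0 = 2, c_1 = 3/2


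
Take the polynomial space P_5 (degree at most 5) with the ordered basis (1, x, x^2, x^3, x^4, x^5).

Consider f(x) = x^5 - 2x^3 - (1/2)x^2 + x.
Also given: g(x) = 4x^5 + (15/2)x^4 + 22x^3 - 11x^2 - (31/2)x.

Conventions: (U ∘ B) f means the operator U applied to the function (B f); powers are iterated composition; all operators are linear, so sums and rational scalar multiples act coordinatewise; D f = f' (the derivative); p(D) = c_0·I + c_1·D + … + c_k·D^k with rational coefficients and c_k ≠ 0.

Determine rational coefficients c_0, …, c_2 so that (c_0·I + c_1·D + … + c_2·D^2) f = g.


D^0 f = x^5 - 2x^3 - (1/2)x^2 + x
D^1 f = 5x^4 - 6x^2 - x + 1
D^2 f = 20x^3 - 12x - 1
matching coefficients of g against c_0 f + c_1 Df + … from the top degree down determines the c_i
solution: c_0 = 4, c_1 = 3/2, c_2 = 3/2

c_0 = 4, c_1 = 3/2, c_2 = 3/2


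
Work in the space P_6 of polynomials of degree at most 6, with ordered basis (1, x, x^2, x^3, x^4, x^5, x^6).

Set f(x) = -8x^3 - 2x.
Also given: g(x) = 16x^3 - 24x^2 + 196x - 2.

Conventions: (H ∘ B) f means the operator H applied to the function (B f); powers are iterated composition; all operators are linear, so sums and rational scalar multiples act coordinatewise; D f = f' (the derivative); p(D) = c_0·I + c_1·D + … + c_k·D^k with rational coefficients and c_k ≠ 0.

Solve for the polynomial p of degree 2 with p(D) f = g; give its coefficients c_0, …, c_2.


p(D) = -2·I + D − 4·D^2, i.e. c_0 = -2, c_1 = 1, c_2 = -4

D^0 f = -8x^3 - 2x
D^1 f = -24x^2 - 2
D^2 f = -48x
matching coefficients of g against c_0 f + c_1 Df + … from the top degree down determines the c_i
solution: c_0 = -2, c_1 = 1, c_2 = -4


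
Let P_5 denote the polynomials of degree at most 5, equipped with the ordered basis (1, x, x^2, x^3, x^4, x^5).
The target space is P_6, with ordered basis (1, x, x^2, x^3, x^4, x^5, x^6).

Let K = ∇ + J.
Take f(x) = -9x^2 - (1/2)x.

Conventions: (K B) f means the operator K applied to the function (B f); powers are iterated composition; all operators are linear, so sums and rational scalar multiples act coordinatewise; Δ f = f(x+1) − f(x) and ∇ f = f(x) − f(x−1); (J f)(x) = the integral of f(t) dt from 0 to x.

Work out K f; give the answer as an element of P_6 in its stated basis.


g(x) = -3x^3 - (1/4)x^2 - 18x + 17/2

∇ f = -18x + 17/2
J f = -3x^3 - (1/4)x^2
(∇ + J) f = -3x^3 - (1/4)x^2 - 18x + 17/2


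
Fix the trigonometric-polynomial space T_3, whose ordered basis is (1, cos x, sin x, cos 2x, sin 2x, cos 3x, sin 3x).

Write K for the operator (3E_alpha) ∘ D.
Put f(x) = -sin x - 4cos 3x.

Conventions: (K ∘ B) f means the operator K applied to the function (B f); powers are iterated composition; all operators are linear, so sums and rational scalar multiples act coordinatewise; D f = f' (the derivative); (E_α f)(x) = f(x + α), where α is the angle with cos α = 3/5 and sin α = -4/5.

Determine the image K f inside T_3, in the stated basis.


D f = -cos x + 12sin 3x
E_alpha D f = -(3/5)cos x - (4/5)sin x - (528/125)cos 3x - (1404/125)sin 3x
(3E_alpha) D f = -(9/5)cos x - (12/5)sin x - (1584/125)cos 3x - (4212/125)sin 3x

the result is g(x) = -(9/5)cos x - (12/5)sin x - (1584/125)cos 3x - (4212/125)sin 3x


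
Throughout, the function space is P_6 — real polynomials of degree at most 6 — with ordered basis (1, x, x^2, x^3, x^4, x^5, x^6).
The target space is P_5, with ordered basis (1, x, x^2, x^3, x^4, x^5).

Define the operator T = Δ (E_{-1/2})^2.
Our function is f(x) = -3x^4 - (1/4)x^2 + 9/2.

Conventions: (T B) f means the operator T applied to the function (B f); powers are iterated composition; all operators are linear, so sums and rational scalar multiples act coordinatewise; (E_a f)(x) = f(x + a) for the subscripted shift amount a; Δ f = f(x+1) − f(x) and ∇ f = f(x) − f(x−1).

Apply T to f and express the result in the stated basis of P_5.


E_{-1/2} f = -3x^4 + 6x^3 - (19/4)x^2 + (7/4)x + 17/4
E_{-1/2} E_{-1/2} f = -3x^4 + 12x^3 - (73/4)x^2 + (25/2)x + 5/4
Δ (E_{-1/2})^2 f = -12x^3 + 18x^2 - (25/2)x + 13/4

the result is g(x) = -12x^3 + 18x^2 - (25/2)x + 13/4


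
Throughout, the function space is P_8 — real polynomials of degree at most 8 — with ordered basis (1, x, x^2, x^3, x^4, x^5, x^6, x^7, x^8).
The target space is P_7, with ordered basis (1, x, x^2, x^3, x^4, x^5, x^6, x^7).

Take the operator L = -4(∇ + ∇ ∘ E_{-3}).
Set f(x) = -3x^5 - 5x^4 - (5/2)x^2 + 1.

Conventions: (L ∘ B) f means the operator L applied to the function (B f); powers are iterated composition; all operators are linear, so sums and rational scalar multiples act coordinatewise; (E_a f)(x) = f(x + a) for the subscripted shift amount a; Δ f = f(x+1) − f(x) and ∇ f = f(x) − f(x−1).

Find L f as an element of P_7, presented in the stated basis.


the result is g(x) = 120x^4 - 800x^3 + 3600x^2 - 7480x + 5784

∇ f = -15x^4 + 10x^3 - 10x + 9/2
E_{-3} f = -3x^5 + 40x^4 - 210x^3 + (1075/2)x^2 - 660x + 605/2
∇ E_{-3} f = -15x^4 + 190x^3 - 900x^2 + 1880x - 2901/2
(∇ + ∇ ∘ E_{-3}) f = -30x^4 + 200x^3 - 900x^2 + 1870x - 1446
(-4(∇ + ∇ ∘ E_{-3})) f = 120x^4 - 800x^3 + 3600x^2 - 7480x + 5784


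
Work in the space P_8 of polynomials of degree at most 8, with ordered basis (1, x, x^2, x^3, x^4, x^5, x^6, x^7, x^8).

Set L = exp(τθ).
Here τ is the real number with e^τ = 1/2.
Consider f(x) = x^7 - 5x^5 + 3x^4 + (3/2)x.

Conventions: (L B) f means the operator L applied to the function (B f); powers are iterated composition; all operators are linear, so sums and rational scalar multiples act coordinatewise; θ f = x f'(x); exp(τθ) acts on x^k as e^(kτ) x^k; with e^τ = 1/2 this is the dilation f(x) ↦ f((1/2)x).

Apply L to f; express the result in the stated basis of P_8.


g(x) = (1/128)x^7 - (5/32)x^5 + (3/16)x^4 + (3/4)x

exp(τθ) x^k = e^(kτ) x^k; with e^τ = 1/2 this sends x^k to (1/2)^k x^k
x ↦ 1/2 x
x^4 ↦ 1/16 x^4
x^5 ↦ 1/32 x^5
x^7 ↦ 1/128 x^7
applying this coordinatewise to f: exp(τθ) f = (1/128)x^7 - (5/32)x^5 + (3/16)x^4 + (3/4)x


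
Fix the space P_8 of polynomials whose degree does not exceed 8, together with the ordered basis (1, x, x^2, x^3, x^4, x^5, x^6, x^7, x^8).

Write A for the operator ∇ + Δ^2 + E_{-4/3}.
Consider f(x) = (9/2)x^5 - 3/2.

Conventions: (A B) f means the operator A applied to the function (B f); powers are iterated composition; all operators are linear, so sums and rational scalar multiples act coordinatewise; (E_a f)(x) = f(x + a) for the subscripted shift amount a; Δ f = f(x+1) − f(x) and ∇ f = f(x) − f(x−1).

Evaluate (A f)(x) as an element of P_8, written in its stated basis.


∇ f = (45/2)x^4 - 45x^3 + 45x^2 - (45/2)x + 9/2
Δ f = (45/2)x^4 + 45x^3 + 45x^2 + (45/2)x + 9/2
Δ Δ f = 90x^3 + 270x^2 + 315x + 135
E_{-4/3} f = (9/2)x^5 - 30x^4 + 80x^3 - (320/3)x^2 + (640/9)x - 1105/54
(∇ + Δ^2 + E_{-4/3}) f = (9/2)x^5 - (15/2)x^4 + 125x^3 + (625/3)x^2 + (6545/18)x + 3214/27

g(x) = (9/2)x^5 - (15/2)x^4 + 125x^3 + (625/3)x^2 + (6545/18)x + 3214/27


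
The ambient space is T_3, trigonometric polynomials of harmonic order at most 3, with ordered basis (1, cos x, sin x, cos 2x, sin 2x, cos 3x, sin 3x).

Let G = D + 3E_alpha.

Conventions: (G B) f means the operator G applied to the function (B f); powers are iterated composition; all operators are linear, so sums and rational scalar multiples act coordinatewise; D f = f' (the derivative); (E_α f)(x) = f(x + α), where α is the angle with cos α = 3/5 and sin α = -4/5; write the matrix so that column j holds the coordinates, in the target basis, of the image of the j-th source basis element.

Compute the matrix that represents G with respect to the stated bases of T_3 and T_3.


the matrix is [[3, 0, 0, 0, 0, 0, 0]; [0, 9/5, -7/5, 0, 0, 0, 0]; [0, 7/5, 9/5, 0, 0, 0, 0]; [0, 0, 0, -21/25, -22/25, 0, 0]; [0, 0, 0, 22/25, -21/25, 0, 0]; [0, 0, 0, 0, 0, -351/125, 243/125]; [0, 0, 0, 0, 0, -243/125, -351/125]] (rows listed top to bottom)

image of 1: 3
image of cos x: (9/5)cos x + (7/5)sin x
image of sin x: -(7/5)cos x + (9/5)sin x
image of cos 2x: -(21/25)cos 2x + (22/25)sin 2x
image of sin 2x: -(22/25)cos 2x - (21/25)sin 2x
image of cos 3x: -(351/125)cos 3x - (243/125)sin 3x
image of sin 3x: (243/125)cos 3x - (351/125)sin 3x
each image's coordinates form column j of the matrix


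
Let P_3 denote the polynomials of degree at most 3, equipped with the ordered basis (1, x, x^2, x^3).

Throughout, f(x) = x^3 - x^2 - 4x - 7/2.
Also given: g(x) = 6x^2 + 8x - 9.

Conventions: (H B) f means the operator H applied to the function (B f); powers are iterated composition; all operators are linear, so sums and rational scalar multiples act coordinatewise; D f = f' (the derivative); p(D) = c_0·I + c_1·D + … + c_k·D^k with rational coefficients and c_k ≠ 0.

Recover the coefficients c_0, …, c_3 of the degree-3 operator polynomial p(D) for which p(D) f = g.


D^0 f = x^3 - x^2 - 4x - 7/2
D^1 f = 3x^2 - 2x - 4
D^2 f = 6x - 2
D^3 f = 6
matching coefficients of g against c_0 f + c_1 Df + … from the top degree down determines the c_i
solution: c_0 = 0, c_1 = 2, c_2 = 2, c_3 = 1/2

p(D) = 2·D + 2·D^2 + (1/2)·D^3, i.e. c_0 = 0, c_1 = 2, c_2 = 2, c_3 = 1/2


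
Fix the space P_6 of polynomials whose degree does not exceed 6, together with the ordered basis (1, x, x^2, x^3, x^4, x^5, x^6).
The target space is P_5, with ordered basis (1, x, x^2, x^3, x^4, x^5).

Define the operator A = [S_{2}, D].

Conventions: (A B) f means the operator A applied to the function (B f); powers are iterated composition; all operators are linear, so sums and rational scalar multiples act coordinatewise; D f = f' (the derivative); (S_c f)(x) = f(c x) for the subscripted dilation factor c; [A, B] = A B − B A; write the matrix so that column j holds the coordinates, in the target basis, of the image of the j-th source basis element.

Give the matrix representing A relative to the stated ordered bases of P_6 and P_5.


the matrix is [[0, -1, 0, 0, 0, 0, 0]; [0, 0, -4, 0, 0, 0, 0]; [0, 0, 0, -12, 0, 0, 0]; [0, 0, 0, 0, -32, 0, 0]; [0, 0, 0, 0, 0, -80, 0]; [0, 0, 0, 0, 0, 0, -192]] (rows listed top to bottom)

image of 1: 0
image of x: -1
image of x^2: -4x
image of x^3: -12x^2
image of x^4: -32x^3
image of x^5: -80x^4
image of x^6: -192x^5
each image's coordinates form column j of the matrix


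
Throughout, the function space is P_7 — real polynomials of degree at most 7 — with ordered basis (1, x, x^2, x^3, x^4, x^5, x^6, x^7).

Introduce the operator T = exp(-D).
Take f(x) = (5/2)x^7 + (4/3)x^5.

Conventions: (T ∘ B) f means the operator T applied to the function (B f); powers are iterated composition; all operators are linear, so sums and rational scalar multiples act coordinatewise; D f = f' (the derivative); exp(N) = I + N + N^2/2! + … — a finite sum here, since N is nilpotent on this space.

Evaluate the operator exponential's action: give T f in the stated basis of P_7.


order-1 term: -(35/2)x^6 - (20/3)x^4
order-2 term: (105/2)x^5 + (40/3)x^3
order-3 term: -(175/2)x^4 - (40/3)x^2
order-4 term: (175/2)x^3 + (20/3)x
order-5 term: -(105/2)x^2 - 4/3
order-6 term: (35/2)x
order-7 term: -5/2
the series for exp(-D) f terminates at order 7
exp(-D) f = (5/2)x^7 - (35/2)x^6 + (323/6)x^5 - (565/6)x^4 + (605/6)x^3 - (395/6)x^2 + (145/6)x - 23/6

the result is g(x) = (5/2)x^7 - (35/2)x^6 + (323/6)x^5 - (565/6)x^4 + (605/6)x^3 - (395/6)x^2 + (145/6)x - 23/6


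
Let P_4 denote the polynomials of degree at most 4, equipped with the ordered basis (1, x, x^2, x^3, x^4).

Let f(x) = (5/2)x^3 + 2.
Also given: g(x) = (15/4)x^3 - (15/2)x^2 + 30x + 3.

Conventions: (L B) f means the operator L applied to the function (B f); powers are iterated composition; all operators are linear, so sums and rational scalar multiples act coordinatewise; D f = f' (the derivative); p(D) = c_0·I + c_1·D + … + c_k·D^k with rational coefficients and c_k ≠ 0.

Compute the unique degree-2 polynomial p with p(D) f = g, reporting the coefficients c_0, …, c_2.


c_0 = 3/2, c_1 = -1, c_2 = 2

D^0 f = (5/2)x^3 + 2
D^1 f = (15/2)x^2
D^2 f = 15x
matching coefficients of g against c_0 f + c_1 Df + … from the top degree down determines the c_i
solution: c_0 = 3/2, c_1 = -1, c_2 = 2


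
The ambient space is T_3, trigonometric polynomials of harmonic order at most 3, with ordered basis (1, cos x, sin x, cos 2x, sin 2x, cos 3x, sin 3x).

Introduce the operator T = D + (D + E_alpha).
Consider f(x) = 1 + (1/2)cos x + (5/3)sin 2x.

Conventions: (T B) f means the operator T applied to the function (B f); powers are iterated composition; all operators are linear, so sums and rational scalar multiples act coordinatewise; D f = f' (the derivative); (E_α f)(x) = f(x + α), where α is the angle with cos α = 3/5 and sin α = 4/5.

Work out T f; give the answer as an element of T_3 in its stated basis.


D f = -(1/2)sin x + (10/3)cos 2x
D f = -(1/2)sin x + (10/3)cos 2x
E_alpha f = 1 + (3/10)cos x - (2/5)sin x + (8/5)cos 2x - (7/15)sin 2x
(D + E_alpha) f = 1 + (3/10)cos x - (9/10)sin x + (74/15)cos 2x - (7/15)sin 2x
(D + (D + E_alpha)) f = 1 + (3/10)cos x - (7/5)sin x + (124/15)cos 2x - (7/15)sin 2x

g(x) = 1 + (3/10)cos x - (7/5)sin x + (124/15)cos 2x - (7/15)sin 2x


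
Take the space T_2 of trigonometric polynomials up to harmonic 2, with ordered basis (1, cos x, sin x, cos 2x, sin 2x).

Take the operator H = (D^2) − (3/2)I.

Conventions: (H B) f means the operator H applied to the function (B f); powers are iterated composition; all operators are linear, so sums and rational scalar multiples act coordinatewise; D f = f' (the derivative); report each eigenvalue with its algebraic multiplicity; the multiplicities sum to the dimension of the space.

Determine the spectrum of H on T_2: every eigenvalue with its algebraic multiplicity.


λ = -11/2 (multiplicity 2), λ = -5/2 (multiplicity 2), λ = -3/2 (multiplicity 1)

image of 1: -3/2
image of cos x: -(5/2)cos x
image of sin x: -(5/2)sin x
image of cos 2x: -(11/2)cos 2x
image of sin 2x: -(11/2)sin 2x
the matrix is diagonal; its diagonal is (-3/2, -5/2, -5/2, -11/2, -11/2)
for a triangular matrix the eigenvalues are the diagonal entries, with algebraic multiplicity their repetition count


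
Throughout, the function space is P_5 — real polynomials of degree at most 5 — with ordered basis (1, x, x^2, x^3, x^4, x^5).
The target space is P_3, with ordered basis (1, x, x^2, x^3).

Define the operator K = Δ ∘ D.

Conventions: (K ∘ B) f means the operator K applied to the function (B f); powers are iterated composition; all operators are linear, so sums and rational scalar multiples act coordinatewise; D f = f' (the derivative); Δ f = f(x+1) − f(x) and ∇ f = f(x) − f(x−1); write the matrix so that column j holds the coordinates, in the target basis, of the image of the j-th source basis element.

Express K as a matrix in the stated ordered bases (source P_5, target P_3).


the matrix is [[0, 0, 2, 3, 4, 5]; [0, 0, 0, 6, 12, 20]; [0, 0, 0, 0, 12, 30]; [0, 0, 0, 0, 0, 20]] (rows listed top to bottom)

image of 1: 0
image of x: 0
image of x^2: 2
image of x^3: 6x + 3
image of x^4: 12x^2 + 12x + 4
image of x^5: 20x^3 + 30x^2 + 20x + 5
each image's coordinates form column j of the matrix


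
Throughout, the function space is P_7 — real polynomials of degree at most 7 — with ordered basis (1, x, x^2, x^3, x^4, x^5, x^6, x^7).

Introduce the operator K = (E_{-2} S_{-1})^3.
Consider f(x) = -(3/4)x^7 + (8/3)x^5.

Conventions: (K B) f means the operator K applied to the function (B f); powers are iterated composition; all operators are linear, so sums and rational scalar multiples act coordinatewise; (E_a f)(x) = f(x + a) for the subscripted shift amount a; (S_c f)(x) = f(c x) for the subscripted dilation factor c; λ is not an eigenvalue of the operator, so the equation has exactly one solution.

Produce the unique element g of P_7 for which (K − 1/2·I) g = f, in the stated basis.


write g with unknown coordinates in the stated basis and equate coefficients in (K − 1/2·I) g = f
solving from the highest basis element down gives g = (1/2)x^7 - 14x^6 + (740/9)x^5 - (2200/9)x^4 + (3760/9)x^3 - (3488/9)x^2 + (1472/9)x - 128/9
check: K g = -(1/2)x^7 - 7x^6 + (394/9)x^5 - (1100/9)x^4 + (1880/9)x^3 - (1744/9)x^2 + (736/9)x - 64/9
so K g − 1/2·g = -(3/4)x^7 + (8/3)x^5 = f ✓

the result is g(x) = (1/2)x^7 - 14x^6 + (740/9)x^5 - (2200/9)x^4 + (3760/9)x^3 - (3488/9)x^2 + (1472/9)x - 128/9


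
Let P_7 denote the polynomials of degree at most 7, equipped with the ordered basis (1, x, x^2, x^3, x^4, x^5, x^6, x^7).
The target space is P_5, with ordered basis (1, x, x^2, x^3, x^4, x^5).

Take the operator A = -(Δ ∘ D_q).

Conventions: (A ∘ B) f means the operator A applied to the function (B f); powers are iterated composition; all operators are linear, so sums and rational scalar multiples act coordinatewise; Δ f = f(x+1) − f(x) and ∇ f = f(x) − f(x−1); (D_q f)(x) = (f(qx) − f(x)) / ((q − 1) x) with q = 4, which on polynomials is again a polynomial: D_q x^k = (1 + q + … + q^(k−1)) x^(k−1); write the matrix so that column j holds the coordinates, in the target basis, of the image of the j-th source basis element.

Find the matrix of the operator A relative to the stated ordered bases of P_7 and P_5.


image of 1: 0
image of x: 0
image of x^2: -5
image of x^3: -42x - 21
image of x^4: -255x^2 - 255x - 85
image of x^5: -1364x^3 - 2046x^2 - 1364x - 341
image of x^6: -6825x^4 - 13650x^3 - 13650x^2 - 6825x - 1365
image of x^7: -32766x^5 - 81915x^4 - 109220x^3 - 81915x^2 - 32766x - 5461
each image's coordinates form column j of the matrix

the matrix is [[0, 0, -5, -21, -85, -341, -1365, -5461]; [0, 0, 0, -42, -255, -1364, -6825, -32766]; [0, 0, 0, 0, -255, -2046, -13650, -81915]; [0, 0, 0, 0, 0, -1364, -13650, -109220]; [0, 0, 0, 0, 0, 0, -6825, -81915]; [0, 0, 0, 0, 0, 0, 0, -32766]] (rows listed top to bottom)


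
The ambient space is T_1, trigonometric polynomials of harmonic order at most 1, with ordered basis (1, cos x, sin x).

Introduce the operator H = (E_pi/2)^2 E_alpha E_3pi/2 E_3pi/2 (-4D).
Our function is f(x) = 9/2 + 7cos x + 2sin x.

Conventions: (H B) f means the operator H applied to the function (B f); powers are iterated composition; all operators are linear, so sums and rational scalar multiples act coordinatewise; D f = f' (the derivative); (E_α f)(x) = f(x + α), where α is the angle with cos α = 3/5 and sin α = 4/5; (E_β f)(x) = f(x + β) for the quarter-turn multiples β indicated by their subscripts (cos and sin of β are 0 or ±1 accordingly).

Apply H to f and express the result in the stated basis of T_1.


D f = 2cos x - 7sin x
(-4D) f = -8cos x + 28sin x
E_3pi/2 (-4D) f = -28cos x - 8sin x
E_3pi/2 (E_3pi/2 (-4D)) f = 8cos x - 28sin x
E_alpha E_3pi/2 (E_3pi/2 (-4D)) f = -(88/5)cos x - (116/5)sin x
E_pi/2 (E_alpha E_3pi/2) (E_3pi/2 (-4D)) f = -(116/5)cos x + (88/5)sin x
E_pi/2 E_pi/2 (E_alpha E_3pi/2) (E_3pi/2 (-4D)) f = (88/5)cos x + (116/5)sin x

the image equals g(x) = (88/5)cos x + (116/5)sin x


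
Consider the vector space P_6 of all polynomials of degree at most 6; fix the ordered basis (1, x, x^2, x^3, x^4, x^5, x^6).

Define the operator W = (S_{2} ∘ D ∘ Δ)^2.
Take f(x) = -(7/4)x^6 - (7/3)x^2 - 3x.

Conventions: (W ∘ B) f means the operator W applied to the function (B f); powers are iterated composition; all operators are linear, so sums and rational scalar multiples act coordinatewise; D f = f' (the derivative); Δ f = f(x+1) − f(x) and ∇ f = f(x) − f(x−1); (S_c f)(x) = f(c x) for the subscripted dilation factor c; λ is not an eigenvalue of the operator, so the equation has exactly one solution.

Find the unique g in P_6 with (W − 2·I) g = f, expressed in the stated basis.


write g with unknown coordinates in the stated basis and equate coefficients in (W − 2·I) g = f
solving from the highest basis element down gives g = (7/8)x^6 + (60487/6)x^2 + (15123/2)x + 1680
check: W g = 20160x^2 + 15120x + 3360
so W g − 2·g = -(7/4)x^6 - (7/3)x^2 - 3x = f ✓

g(x) = (7/8)x^6 + (60487/6)x^2 + (15123/2)x + 1680


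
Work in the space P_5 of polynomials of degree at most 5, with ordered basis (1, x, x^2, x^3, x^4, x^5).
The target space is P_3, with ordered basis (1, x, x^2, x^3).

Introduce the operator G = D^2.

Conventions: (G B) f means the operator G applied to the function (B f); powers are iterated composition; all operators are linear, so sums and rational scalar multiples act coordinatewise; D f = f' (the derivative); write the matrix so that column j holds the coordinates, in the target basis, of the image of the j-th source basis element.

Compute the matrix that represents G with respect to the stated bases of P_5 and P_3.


image of 1: 0
image of x: 0
image of x^2: 2
image of x^3: 6x
image of x^4: 12x^2
image of x^5: 20x^3
each image's coordinates form column j of the matrix

the matrix is [[0, 0, 2, 0, 0, 0]; [0, 0, 0, 6, 0, 0]; [0, 0, 0, 0, 12, 0]; [0, 0, 0, 0, 0, 20]] (rows listed top to bottom)


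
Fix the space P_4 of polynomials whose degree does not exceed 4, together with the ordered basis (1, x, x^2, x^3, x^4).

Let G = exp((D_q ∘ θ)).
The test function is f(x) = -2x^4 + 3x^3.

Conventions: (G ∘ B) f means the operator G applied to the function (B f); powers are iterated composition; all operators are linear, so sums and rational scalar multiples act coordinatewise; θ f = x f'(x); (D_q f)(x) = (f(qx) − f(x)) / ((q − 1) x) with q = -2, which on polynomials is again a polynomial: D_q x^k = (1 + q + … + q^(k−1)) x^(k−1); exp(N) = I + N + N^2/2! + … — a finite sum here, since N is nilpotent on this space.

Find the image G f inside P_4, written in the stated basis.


g(x) = -2x^4 + 43x^3 + 207x^2 - 147x - 39

order-1 term: 40x^3 + 27x^2
order-2 term: 180x^2 - 27x
order-3 term: -120x - 9
order-4 term: -30
the series for exp((D_q ∘ θ)) f terminates at order 4
exp((D_q ∘ θ)) f = -2x^4 + 43x^3 + 207x^2 - 147x - 39


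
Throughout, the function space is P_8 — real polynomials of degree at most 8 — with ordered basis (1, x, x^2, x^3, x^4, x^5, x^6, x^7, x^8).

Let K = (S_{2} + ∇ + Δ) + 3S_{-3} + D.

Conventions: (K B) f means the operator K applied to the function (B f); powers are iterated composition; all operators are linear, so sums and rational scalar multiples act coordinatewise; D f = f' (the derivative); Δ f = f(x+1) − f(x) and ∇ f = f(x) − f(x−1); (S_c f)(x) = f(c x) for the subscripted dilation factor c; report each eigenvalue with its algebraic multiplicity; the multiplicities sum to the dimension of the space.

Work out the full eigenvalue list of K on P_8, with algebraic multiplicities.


image of 1: 4
image of x: -7x + 3
image of x^2: 31x^2 + 6x
image of x^3: -73x^3 + 9x^2 + 2
image of x^4: 259x^4 + 12x^3 + 8x
image of x^5: -697x^5 + 15x^4 + 20x^2 + 2
image of x^6: 2251x^6 + 18x^5 + 40x^3 + 12x
image of x^7: -6433x^7 + 21x^6 + 70x^4 + 42x^2 + 2
image of x^8: 19939x^8 + 24x^7 + 112x^5 + 112x^3 + 16x
the matrix is upper triangular; its diagonal is (4, -7, 31, -73, 259, -697, 2251, -6433, 19939)
for a triangular matrix the eigenvalues are the diagonal entries, with algebraic multiplicity their repetition count

λ = -6433 (multiplicity 1), λ = -697 (multiplicity 1), λ = -73 (multiplicity 1), λ = -7 (multiplicity 1), λ = 4 (multiplicity 1), λ = 31 (multiplicity 1), λ = 259 (multiplicity 1), λ = 2251 (multiplicity 1), λ = 19939 (multiplicity 1)
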